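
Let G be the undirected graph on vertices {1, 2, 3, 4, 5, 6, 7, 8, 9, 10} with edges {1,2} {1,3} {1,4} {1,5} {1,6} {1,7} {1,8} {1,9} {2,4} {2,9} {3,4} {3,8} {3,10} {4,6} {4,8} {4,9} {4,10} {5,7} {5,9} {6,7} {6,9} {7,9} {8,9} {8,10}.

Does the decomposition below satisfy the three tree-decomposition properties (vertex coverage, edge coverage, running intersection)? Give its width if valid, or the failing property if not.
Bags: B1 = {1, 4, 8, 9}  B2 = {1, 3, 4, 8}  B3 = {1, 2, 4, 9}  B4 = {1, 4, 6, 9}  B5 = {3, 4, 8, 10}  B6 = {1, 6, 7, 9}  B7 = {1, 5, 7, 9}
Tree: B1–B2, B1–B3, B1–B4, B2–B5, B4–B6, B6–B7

Yes; width 3.

Every vertex of G appears in some bag (union = {1, 2, 3, 4, 5, 6, 7, 8, 9, 10}); every edge is covered by a bag; and for each vertex v the set of bags containing v is connected in the bag tree. The decomposition is therefore valid. The largest bag has 4 vertices, so the width is 3.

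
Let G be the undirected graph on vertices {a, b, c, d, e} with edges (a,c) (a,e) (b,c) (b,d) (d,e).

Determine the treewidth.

A width-2 tree decomposition is:
Bags: B1 = {b, d, e}  B2 = {a, b, e}  B3 = {a, b, c}
Tree: B1–B2, B2–B3
Each bag holds 3 vertices, so the decomposition has width 2, which upper-bounds the treewidth. The edges b–d–e–a–c–b form a cycle, so G is not a tree and its treewidth is at least 2. Hence tw(G) = 2 exactly.

2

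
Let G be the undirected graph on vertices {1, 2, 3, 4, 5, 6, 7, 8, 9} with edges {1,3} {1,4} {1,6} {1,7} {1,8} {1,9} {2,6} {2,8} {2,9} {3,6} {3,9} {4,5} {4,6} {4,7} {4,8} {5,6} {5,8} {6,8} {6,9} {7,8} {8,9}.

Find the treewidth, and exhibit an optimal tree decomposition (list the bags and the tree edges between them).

Treewidth 3.
One such decomposition:
Bags: B1 = {1, 3, 6, 9}  B2 = {1, 6, 8, 9}  B3 = {2, 6, 8, 9}  B4 = {1, 4, 6, 8}  B5 = {4, 5, 6, 8}  B6 = {1, 4, 7, 8}
Tree: B1–B2, B2–B3, B2–B4, B4–B5, B4–B6

Each bag holds 4 vertices, so the decomposition has width 3, which upper-bounds the treewidth. Conversely, {1, 6, 8, 9} is a clique of size 4, and the vertices of any clique must share a bag in every tree decomposition; so some bag has ≥ 4 vertices and tw(G) ≥ 3. Combining the bounds, tw(G) = 3.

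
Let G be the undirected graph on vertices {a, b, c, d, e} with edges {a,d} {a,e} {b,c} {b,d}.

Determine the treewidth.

1

A width-1 tree decomposition is:
Bags: B1 = {b, c}  B2 = {b, d}  B3 = {a, d}  B4 = {a, e}
Tree: B1–B2, B2–B3, B3–B4
Each bag holds 2 vertices, so the decomposition has width 1, which upper-bounds the treewidth. Since G has at least one edge (e.g. c–b), it is not an edgeless graph, so tw(G) ≥ 1. Combining the bounds, tw(G) = 1.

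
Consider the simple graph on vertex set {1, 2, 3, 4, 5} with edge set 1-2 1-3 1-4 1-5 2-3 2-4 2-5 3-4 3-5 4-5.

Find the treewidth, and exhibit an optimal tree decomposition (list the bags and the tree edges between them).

Treewidth 4.
One such decomposition:
Bags: B1 = {1, 2, 3, 4, 5}
Tree: (single bag)

With just one bag of size 5, the width is 5 − 1 = 4, so tw(G) ≤ 4. On the other hand G contains the 5-clique {1, 2, 3, 4, 5}. A clique must lie in a single bag of any decomposition, so no decomposition can have width below 4. The upper and lower bounds meet at 4, so that is the treewidth.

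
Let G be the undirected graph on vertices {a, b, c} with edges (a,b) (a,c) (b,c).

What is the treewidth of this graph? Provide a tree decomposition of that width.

Treewidth 2.
One optimal decomposition is:
Bags: B1 = {a, b, c}
Tree: (single bag)

With just one bag of size 3, the width is 3 − 1 = 2, so tw(G) ≤ 2. For the lower bound, the 3 vertices {a, b, c} are pairwise adjacent, and any tree decomposition puts a clique entirely inside one bag — forcing width ≥ 2. Combining the bounds, tw(G) = 2.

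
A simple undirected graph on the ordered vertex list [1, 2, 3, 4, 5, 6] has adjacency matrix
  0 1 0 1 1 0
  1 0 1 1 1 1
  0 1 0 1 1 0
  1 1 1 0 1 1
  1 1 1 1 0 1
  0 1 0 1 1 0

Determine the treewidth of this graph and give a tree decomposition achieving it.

Treewidth 3.
One optimal decomposition is:
Bags: B1 = {2, 4, 5, 6}  B2 = {1, 2, 4, 5}  B3 = {2, 3, 4, 5}
Tree: B1–B2, B2–B3

Each bag holds 4 vertices, so the decomposition has width 3, which upper-bounds the treewidth. On the other hand G contains the 4-clique {1, 2, 4, 5}. A clique must lie in a single bag of any decomposition, so no decomposition can have width below 3. Hence tw(G) = 3 exactly.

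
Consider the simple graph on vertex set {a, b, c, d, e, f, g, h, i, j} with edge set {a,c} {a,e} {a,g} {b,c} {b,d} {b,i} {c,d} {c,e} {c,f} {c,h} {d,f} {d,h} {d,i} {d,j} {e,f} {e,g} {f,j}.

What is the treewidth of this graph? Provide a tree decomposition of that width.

The largest bag has 3 vertices, giving width 2; this decomposition certifies tw(G) ≤ 2. On the other hand G contains the 3-clique {d, f, j}. A clique must lie in a single bag of any decomposition, so no decomposition can have width below 2. Hence tw(G) = 2 exactly.

Treewidth 2.
Bags: B1 = {c, e, f}  B2 = {a, c, e}  B3 = {c, d, f}  B4 = {c, d, h}  B5 = {b, c, d}  B6 = {b, d, i}  B7 = {a, e, g}  B8 = {d, f, j}
Tree: B1–B2, B1–B3, B3–B4, B3–B5, B5–B6, B2–B7, B3–B8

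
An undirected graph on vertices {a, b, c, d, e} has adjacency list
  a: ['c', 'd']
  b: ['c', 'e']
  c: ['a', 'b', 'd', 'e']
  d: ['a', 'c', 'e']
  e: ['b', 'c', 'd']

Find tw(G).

A width-2 tree decomposition is:
Bags: B1 = {b, c, e}  B2 = {c, d, e}  B3 = {a, c, d}
Tree: B1–B2, B2–B3
Each bag holds 3 vertices, so the decomposition has width 2, which upper-bounds the treewidth. On the other hand G contains the 3-clique {c, d, e}. A clique must lie in a single bag of any decomposition, so no decomposition can have width below 2. The upper and lower bounds meet at 2, so that is the treewidth.

2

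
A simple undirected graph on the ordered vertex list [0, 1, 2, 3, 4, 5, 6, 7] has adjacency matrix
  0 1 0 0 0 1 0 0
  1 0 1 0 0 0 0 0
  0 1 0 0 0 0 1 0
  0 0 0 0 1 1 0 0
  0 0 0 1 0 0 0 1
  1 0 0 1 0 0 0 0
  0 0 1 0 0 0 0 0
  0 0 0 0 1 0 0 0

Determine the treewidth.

A width-1 tree decomposition is:
Bags: B1 = {2, 6}  B2 = {1, 2}  B3 = {0, 1}  B4 = {0, 5}  B5 = {3, 5}  B6 = {3, 4}  B7 = {4, 7}
Tree: B1–B2, B2–B3, B3–B4, B4–B5, B5–B6, B6–B7
Every bag has size at most 2, so the width is 2 − 1 = 1 and tw(G) ≤ 1. G has an edge, so its treewidth is at least 1. Combining the bounds, tw(G) = 1.

1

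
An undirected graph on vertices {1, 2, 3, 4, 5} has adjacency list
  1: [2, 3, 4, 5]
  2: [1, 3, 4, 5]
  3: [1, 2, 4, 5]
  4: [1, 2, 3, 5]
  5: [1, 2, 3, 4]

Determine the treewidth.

A width-4 tree decomposition is:
Bags: B1 = {1, 2, 3, 4, 5}
Tree: (single bag)
A single bag containing all 5 vertices is trivially a valid decomposition of width 4. For the lower bound, the 5 vertices {1, 2, 3, 4, 5} are pairwise adjacent, and any tree decomposition puts a clique entirely inside one bag — forcing width ≥ 4. Therefore the treewidth is 4.

4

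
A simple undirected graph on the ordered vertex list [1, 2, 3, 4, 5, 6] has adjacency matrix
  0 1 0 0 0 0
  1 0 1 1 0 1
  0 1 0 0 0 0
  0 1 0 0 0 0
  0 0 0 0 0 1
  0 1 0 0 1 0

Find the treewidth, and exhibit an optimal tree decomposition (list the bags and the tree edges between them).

Each bag holds 2 vertices, so the decomposition has width 1, which upper-bounds the treewidth. Any graph with an edge has treewidth ≥ 1, and G has the edge 1–2. Combining the bounds, tw(G) = 1.

Treewidth 1.
One such decomposition:
Bags: B1 = {1, 2}  B2 = {2, 3}  B3 = {2, 6}  B4 = {2, 4}  B5 = {5, 6}
Tree: B1–B2, B1–B3, B3–B4, B3–B5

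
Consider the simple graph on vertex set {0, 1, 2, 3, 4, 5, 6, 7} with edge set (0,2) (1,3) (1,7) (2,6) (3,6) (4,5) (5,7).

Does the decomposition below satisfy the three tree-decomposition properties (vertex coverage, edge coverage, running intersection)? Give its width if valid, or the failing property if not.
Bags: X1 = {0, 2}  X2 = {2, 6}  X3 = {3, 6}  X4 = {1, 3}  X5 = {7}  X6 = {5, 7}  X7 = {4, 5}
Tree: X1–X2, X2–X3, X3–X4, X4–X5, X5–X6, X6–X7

A tree decomposition must satisfy three properties: every vertex lies in some bag; for every edge, both endpoints lie together in some bag; and for every vertex, the bags containing it form a connected subtree. Here edge (1,7) lies in no bag, so the decomposition is invalid.

No — edge (1,7) lies in no bag.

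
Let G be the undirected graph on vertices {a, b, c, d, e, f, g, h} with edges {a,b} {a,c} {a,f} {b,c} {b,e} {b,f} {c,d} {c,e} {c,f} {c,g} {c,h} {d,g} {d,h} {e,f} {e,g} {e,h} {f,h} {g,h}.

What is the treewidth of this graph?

3

A width-3 tree decomposition is:
Bags: B1 = {c, e, g, h}  B2 = {c, e, f, h}  B3 = {b, c, e, f}  B4 = {c, d, g, h}  B5 = {a, b, c, f}
Tree: B1–B2, B2–B3, B1–B4, B3–B5
The largest bag has 4 vertices, giving width 3; this decomposition certifies tw(G) ≤ 3. On the other hand G contains the 4-clique {c, d, g, h}. A clique must lie in a single bag of any decomposition, so no decomposition can have width below 3. The upper and lower bounds meet at 3, so that is the treewidth.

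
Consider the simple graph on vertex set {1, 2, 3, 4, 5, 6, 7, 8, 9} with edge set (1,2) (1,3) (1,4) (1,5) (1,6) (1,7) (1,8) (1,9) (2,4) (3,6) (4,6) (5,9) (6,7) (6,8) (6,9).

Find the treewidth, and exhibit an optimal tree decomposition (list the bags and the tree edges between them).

Treewidth 2.
Bags: B1 = {1, 4, 6}  B2 = {1, 6, 8}  B3 = {1, 6, 9}  B4 = {1, 6, 7}  B5 = {1, 5, 9}  B6 = {1, 3, 6}  B7 = {1, 2, 4}
Tree: B1–B2, B1–B3, B1–B4, B3–B5, B1–B6, B1–B7

Every bag has size at most 3, so the width is 3 − 1 = 2 and tw(G) ≤ 2. For the lower bound, the 3 vertices {1, 2, 4} are pairwise adjacent, and any tree decomposition puts a clique entirely inside one bag — forcing width ≥ 2. Therefore the treewidth is 2.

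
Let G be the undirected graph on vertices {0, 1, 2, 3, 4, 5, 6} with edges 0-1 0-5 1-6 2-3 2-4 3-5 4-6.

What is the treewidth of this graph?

2

A width-2 tree decomposition is:
Bags: B1 = {2, 4, 6}  B2 = {1, 2, 6}  B3 = {0, 1, 2}  B4 = {0, 2, 5}  B5 = {2, 3, 5}
Tree: B1–B2, B2–B3, B3–B4, B4–B5
Every bag has size at most 3, so the width is 3 − 1 = 2 and tw(G) ≤ 2. For the lower bound, G contains the cycle 2–4–6–1–0–5–3–2, so G is not a forest; only forests have treewidth ≤ 1, hence tw(G) ≥ 2. The upper and lower bounds meet at 2, so that is the treewidth.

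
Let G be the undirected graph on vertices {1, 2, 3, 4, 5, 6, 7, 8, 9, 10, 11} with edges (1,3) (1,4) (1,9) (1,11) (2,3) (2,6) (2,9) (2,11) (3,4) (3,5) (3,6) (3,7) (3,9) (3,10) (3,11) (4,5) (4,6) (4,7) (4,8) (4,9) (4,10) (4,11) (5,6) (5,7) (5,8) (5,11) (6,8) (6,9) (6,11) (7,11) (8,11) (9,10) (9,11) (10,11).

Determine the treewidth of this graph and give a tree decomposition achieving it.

Every bag has size at most 5, so the width is 5 − 1 = 4 and tw(G) ≤ 4. On the other hand G contains the 5-clique {4, 5, 6, 8, 11}. A clique must lie in a single bag of any decomposition, so no decomposition can have width below 4. The upper and lower bounds meet at 4, so that is the treewidth.

Treewidth 4.
One optimal decomposition is:
Bags: B1 = {1, 3, 4, 9, 11}  B2 = {3, 4, 6, 9, 11}  B3 = {3, 4, 5, 6, 11}  B4 = {2, 3, 6, 9, 11}  B5 = {3, 4, 5, 7, 11}  B6 = {4, 5, 6, 8, 11}  B7 = {3, 4, 9, 10, 11}
Tree: B1–B2, B2–B3, B2–B4, B3–B5, B3–B6, B1–B7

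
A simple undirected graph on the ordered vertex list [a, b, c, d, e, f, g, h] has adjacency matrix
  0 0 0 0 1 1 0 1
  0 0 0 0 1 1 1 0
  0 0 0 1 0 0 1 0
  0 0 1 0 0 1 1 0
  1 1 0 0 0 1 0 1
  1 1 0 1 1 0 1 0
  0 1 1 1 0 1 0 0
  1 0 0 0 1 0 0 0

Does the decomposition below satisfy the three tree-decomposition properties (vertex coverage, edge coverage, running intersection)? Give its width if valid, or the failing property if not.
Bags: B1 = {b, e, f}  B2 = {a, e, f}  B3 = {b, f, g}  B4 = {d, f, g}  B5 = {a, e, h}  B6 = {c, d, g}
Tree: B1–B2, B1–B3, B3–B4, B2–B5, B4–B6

Yes; width 2.

Checking the three conditions: (i) the bags cover all of {a, b, c, d, e, f, g, h}; (ii) for each edge, some bag contains both endpoints; (iii) the bags containing any fixed vertex form a subtree. All hold, so the decomposition is valid with width 3 − 1 = 2.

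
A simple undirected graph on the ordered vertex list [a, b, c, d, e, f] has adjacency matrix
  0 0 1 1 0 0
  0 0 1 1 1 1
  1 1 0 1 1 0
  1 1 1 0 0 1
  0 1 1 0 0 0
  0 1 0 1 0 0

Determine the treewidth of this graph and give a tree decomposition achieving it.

Every bag has size at most 3, so the width is 3 − 1 = 2 and tw(G) ≤ 2. For the lower bound, the 3 vertices {a, c, d} are pairwise adjacent, and any tree decomposition puts a clique entirely inside one bag — forcing width ≥ 2. Combining the bounds, tw(G) = 2.

Treewidth 2.
Bags: B1 = {a, c, d}  B2 = {b, c, d}  B3 = {b, c, e}  B4 = {b, d, f}
Tree: B1–B2, B2–B3, B2–B4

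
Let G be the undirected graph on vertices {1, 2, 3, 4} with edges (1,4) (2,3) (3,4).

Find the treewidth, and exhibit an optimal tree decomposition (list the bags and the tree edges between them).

Treewidth 1.
Bags: B1 = {2, 3}  B2 = {3, 4}  B3 = {1, 4}
Tree: B1–B2, B2–B3

Each bag holds 2 vertices, so the decomposition has width 1, which upper-bounds the treewidth. G has an edge, so its treewidth is at least 1. Hence tw(G) = 1 exactly.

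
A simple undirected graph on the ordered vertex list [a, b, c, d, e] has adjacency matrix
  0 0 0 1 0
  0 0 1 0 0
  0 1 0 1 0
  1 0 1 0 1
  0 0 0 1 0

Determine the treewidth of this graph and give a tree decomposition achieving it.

Treewidth 1.
One such decomposition:
Bags: B1 = {c, d}  B2 = {b, c}  B3 = {a, d}  B4 = {d, e}
Tree: B1–B2, B1–B3, B1–B4

Each bag holds 2 vertices, so the decomposition has width 1, which upper-bounds the treewidth. G has an edge, so its treewidth is at least 1. Therefore the treewidth is 1.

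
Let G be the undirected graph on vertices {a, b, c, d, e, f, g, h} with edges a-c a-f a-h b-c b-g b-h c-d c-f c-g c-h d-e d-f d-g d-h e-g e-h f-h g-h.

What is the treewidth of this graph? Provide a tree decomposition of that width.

Each bag holds 4 vertices, so the decomposition has width 3, which upper-bounds the treewidth. For the lower bound, the 4 vertices {d, e, g, h} are pairwise adjacent, and any tree decomposition puts a clique entirely inside one bag — forcing width ≥ 3. The upper and lower bounds meet at 3, so that is the treewidth.

Treewidth 3.
Bags: B1 = {a, c, f, h}  B2 = {c, d, f, h}  B3 = {c, d, g, h}  B4 = {d, e, g, h}  B5 = {b, c, g, h}
Tree: B1–B2, B2–B3, B3–B4, B3–B5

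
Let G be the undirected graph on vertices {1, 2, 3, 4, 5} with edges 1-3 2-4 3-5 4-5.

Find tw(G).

1

A width-1 tree decomposition is:
Bags: B1 = {2, 4}  B2 = {4, 5}  B3 = {3, 5}  B4 = {1, 3}
Tree: B1–B2, B2–B3, B3–B4
The largest bag has 2 vertices, giving width 1; this decomposition certifies tw(G) ≤ 1. Any graph with an edge has treewidth ≥ 1, and G has the edge 2–4. Combining the bounds, tw(G) = 1.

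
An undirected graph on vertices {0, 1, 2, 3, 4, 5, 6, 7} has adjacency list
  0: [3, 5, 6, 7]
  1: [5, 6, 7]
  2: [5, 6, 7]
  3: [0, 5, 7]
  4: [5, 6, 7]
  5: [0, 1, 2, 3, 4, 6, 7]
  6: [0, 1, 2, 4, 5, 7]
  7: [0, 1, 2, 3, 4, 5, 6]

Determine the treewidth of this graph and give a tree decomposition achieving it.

Each bag holds 4 vertices, so the decomposition has width 3, which upper-bounds the treewidth. Conversely, {0, 3, 5, 7} is a clique of size 4, and the vertices of any clique must share a bag in every tree decomposition; so some bag has ≥ 4 vertices and tw(G) ≥ 3. Therefore the treewidth is 3.

Treewidth 3.
One such decomposition:
Bags: B1 = {1, 5, 6, 7}  B2 = {2, 5, 6, 7}  B3 = {0, 5, 6, 7}  B4 = {4, 5, 6, 7}  B5 = {0, 3, 5, 7}
Tree: B1–B2, B1–B3, B3–B4, B3–B5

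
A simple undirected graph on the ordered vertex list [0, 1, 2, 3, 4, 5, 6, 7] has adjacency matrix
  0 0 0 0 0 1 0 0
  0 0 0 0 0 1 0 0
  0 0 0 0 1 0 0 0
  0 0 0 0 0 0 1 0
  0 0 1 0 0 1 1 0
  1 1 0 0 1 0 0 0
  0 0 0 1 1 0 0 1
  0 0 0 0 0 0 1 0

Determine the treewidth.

A width-1 tree decomposition is:
Bags: B1 = {4, 6}  B2 = {3, 6}  B3 = {2, 4}  B4 = {4, 5}  B5 = {1, 5}  B6 = {0, 5}  B7 = {6, 7}
Tree: B1–B2, B1–B3, B1–B4, B4–B5, B4–B6, B1–B7
Every bag has size at most 2, so the width is 2 − 1 = 1 and tw(G) ≤ 1. Since G has at least one edge (e.g. 6–4), it is not an edgeless graph, so tw(G) ≥ 1. Combining the bounds, tw(G) = 1.

1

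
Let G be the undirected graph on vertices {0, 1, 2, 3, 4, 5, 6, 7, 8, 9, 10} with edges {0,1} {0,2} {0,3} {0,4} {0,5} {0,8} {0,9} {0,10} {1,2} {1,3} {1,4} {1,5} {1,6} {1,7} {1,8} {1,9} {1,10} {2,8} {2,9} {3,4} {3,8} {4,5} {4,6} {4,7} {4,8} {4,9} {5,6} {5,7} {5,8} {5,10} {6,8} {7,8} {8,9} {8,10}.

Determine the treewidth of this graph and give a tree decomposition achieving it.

Each bag holds 5 vertices, so the decomposition has width 4, which upper-bounds the treewidth. Conversely, {0, 1, 2, 8, 9} is a clique of size 5, and the vertices of any clique must share a bag in every tree decomposition; so some bag has ≥ 5 vertices and tw(G) ≥ 4. Combining the bounds, tw(G) = 4.

Treewidth 4.
Bags: B1 = {0, 1, 4, 5, 8}  B2 = {0, 1, 3, 4, 8}  B3 = {1, 4, 5, 6, 8}  B4 = {0, 1, 5, 8, 10}  B5 = {1, 4, 5, 7, 8}  B6 = {0, 1, 4, 8, 9}  B7 = {0, 1, 2, 8, 9}
Tree: B1–B2, B1–B3, B1–B4, B3–B5, B2–B6, B6–B7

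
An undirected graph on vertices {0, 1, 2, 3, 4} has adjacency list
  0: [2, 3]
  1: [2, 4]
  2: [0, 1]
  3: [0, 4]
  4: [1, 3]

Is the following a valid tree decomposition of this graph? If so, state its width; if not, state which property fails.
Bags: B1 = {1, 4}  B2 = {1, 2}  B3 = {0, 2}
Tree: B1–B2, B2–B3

A tree decomposition must satisfy three properties: every vertex lies in some bag; for every edge, both endpoints lie together in some bag; and for every vertex, the bags containing it form a connected subtree. Here vertex 3 appears in no bag, so the decomposition is invalid.

No — vertex 3 appears in no bag.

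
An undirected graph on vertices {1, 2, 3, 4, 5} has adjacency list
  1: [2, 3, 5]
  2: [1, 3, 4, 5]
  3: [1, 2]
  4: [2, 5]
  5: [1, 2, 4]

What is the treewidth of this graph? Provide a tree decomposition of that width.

Every bag has size at most 3, so the width is 3 − 1 = 2 and tw(G) ≤ 2. On the other hand G contains the 3-clique {1, 2, 3}. A clique must lie in a single bag of any decomposition, so no decomposition can have width below 2. The upper and lower bounds meet at 2, so that is the treewidth.

Treewidth 2.
Bags: B1 = {1, 2, 3}  B2 = {1, 2, 5}  B3 = {2, 4, 5}
Tree: B1–B2, B2–B3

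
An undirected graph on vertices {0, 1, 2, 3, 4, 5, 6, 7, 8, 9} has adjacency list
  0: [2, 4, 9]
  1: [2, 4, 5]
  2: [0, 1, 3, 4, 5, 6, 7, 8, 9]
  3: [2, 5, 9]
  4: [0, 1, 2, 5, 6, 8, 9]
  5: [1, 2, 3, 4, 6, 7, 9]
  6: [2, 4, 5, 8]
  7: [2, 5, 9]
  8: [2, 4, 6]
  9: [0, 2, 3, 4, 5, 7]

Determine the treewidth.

A width-3 tree decomposition is:
Bags: B1 = {2, 5, 7, 9}  B2 = {2, 4, 5, 9}  B3 = {2, 3, 5, 9}  B4 = {1, 2, 4, 5}  B5 = {0, 2, 4, 9}  B6 = {2, 4, 5, 6}  B7 = {2, 4, 6, 8}
Tree: B1–B2, B1–B3, B2–B4, B2–B5, B4–B6, B6–B7
The largest bag has 4 vertices, giving width 3; this decomposition certifies tw(G) ≤ 3. For the lower bound, the 4 vertices {2, 3, 5, 9} are pairwise adjacent, and any tree decomposition puts a clique entirely inside one bag — forcing width ≥ 3. The upper and lower bounds meet at 3, so that is the treewidth.

3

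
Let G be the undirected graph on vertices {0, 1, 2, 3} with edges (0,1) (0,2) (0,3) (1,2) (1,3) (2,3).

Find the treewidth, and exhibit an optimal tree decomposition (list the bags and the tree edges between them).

With just one bag of size 4, the width is 4 − 1 = 3, so tw(G) ≤ 3. Conversely, {0, 1, 2, 3} is a clique of size 4, and the vertices of any clique must share a bag in every tree decomposition; so some bag has ≥ 4 vertices and tw(G) ≥ 3. Therefore the treewidth is 3.

Treewidth 3.
Bags: B1 = {0, 1, 2, 3}
Tree: (single bag)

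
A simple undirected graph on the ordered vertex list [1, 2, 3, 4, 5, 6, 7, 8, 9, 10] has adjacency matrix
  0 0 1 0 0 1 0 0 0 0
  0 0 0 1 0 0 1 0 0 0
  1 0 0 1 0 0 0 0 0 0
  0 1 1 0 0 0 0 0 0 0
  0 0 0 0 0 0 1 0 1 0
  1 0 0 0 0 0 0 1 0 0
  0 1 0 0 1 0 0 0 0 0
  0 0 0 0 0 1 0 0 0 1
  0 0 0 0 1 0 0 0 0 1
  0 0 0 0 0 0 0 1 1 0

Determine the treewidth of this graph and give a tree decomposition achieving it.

Treewidth 2.
One optimal decomposition is:
Bags: B1 = {5, 9, 10}  B2 = {5, 8, 10}  B3 = {5, 6, 8}  B4 = {1, 5, 6}  B5 = {1, 3, 5}  B6 = {3, 4, 5}  B7 = {2, 4, 5}  B8 = {2, 5, 7}
Tree: B1–B2, B2–B3, B3–B4, B4–B5, B5–B6, B6–B7, B7–B8

Every bag has size at most 3, so the width is 3 − 1 = 2 and tw(G) ≤ 2. The edges 5–9–10–8–6–1–3–4–2–7–5 form a cycle, so G is not a tree and its treewidth is at least 2. The upper and lower bounds meet at 2, so that is the treewidth.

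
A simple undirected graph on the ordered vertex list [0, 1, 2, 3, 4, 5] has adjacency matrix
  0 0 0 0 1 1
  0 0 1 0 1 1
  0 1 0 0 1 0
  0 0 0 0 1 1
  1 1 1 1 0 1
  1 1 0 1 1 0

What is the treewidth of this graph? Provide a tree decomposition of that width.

Treewidth 2.
One optimal decomposition is:
Bags: B1 = {3, 4, 5}  B2 = {1, 4, 5}  B3 = {1, 2, 4}  B4 = {0, 4, 5}
Tree: B1–B2, B2–B3, B2–B4

The largest bag has 3 vertices, giving width 2; this decomposition certifies tw(G) ≤ 2. Conversely, {1, 2, 4} is a clique of size 3, and the vertices of any clique must share a bag in every tree decomposition; so some bag has ≥ 3 vertices and tw(G) ≥ 2. The upper and lower bounds meet at 2, so that is the treewidth.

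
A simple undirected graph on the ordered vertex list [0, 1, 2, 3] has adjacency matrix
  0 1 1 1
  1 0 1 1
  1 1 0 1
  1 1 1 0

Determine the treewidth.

A width-3 tree decomposition is:
Bags: B1 = {0, 1, 2, 3}
Tree: (single bag)
A single bag containing all 4 vertices is trivially a valid decomposition of width 3. Conversely, {0, 1, 2, 3} is a clique of size 4, and the vertices of any clique must share a bag in every tree decomposition; so some bag has ≥ 4 vertices and tw(G) ≥ 3. Combining the bounds, tw(G) = 3.

3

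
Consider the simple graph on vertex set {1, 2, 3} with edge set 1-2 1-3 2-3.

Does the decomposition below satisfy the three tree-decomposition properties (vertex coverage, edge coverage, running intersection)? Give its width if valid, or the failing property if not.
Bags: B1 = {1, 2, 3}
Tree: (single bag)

Yes; width 2.

Checking the three conditions: (i) the bags cover all of {1, 2, 3}; (ii) for each edge, some bag contains both endpoints; (iii) the bags containing any fixed vertex form a subtree. All hold, so the decomposition is valid with width 3 − 1 = 2.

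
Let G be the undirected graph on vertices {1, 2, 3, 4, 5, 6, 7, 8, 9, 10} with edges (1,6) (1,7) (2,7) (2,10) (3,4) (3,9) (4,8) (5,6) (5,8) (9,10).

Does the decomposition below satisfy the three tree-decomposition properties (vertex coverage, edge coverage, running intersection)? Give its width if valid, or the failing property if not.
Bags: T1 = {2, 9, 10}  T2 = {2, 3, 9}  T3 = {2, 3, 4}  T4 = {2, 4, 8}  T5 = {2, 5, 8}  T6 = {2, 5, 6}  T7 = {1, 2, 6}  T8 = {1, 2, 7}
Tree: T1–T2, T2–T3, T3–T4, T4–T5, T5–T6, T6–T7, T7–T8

Yes; width 2.

Checking the three conditions: (i) the bags cover all of {1, 2, 3, 4, 5, 6, 7, 8, 9, 10}; (ii) for each edge, some bag contains both endpoints; (iii) the bags containing any fixed vertex form a subtree. All hold, so the decomposition is valid with width 3 − 1 = 2.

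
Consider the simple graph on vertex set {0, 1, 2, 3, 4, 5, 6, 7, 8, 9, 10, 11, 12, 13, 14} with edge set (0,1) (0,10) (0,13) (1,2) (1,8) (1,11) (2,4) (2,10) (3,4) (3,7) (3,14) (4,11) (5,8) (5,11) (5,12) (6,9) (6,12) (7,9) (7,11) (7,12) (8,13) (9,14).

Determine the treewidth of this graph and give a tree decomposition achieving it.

Treewidth 3.
One optimal decomposition is:
Bags: B1 = {0, 2, 10, 13}  B2 = {0, 1, 2, 13}  B3 = {1, 2, 8, 13}  B4 = {1, 2, 4, 8}  B5 = {1, 4, 8, 11}  B6 = {4, 5, 8, 11}  B7 = {3, 4, 5, 11}  B8 = {3, 5, 7, 11}  B9 = {3, 5, 7, 12}  B10 = {3, 7, 12, 14}  B11 = {7, 9, 12, 14}  B12 = {6, 9, 12, 14}
Tree: B1–B2, B2–B3, B3–B4, B4–B5, B5–B6, B6–B7, B7–B8, B8–B9, B9–B10, B10–B11, B11–B12

The largest bag has 4 vertices, giving width 3; this decomposition certifies tw(G) ≤ 3. For the lower bound: the 4 vertex sets {0,10,13}, {2}, {1}, {4,5,8,11} are disjoint, each induces a connected subgraph, and every pair is joined by at least one edge of G. Contracting each set to a single vertex therefore yields K_{4} as a minor, and since treewidth is minor-monotone, tw(G) ≥ tw(K_{4}) = 3. Combining the bounds, tw(G) = 3.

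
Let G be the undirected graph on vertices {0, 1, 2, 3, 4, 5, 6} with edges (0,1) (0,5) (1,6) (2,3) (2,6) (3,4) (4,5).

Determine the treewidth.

2

A width-2 tree decomposition is:
Bags: B1 = {1, 2, 6}  B2 = {0, 1, 2}  B3 = {0, 2, 5}  B4 = {2, 4, 5}  B5 = {2, 3, 4}
Tree: B1–B2, B2–B3, B3–B4, B4–B5
Every bag has size at most 3, so the width is 3 − 1 = 2 and tw(G) ≤ 2. Since 2–6–1–0–5–4–3–2 is a cycle in G, G is not acyclic. Forests are exactly the graphs of treewidth ≤ 1, so tw(G) ≥ 2. Therefore the treewidth is 2.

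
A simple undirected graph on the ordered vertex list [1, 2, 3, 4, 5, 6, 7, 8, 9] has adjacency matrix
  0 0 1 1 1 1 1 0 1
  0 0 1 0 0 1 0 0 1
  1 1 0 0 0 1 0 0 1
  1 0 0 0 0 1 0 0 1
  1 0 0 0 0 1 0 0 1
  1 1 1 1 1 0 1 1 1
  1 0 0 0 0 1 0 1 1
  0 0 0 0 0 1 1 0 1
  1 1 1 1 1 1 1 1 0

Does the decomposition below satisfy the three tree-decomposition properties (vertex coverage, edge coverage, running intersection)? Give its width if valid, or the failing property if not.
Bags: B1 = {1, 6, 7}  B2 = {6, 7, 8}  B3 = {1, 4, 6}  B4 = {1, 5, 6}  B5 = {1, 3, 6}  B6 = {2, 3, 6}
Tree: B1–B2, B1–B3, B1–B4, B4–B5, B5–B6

A tree decomposition must satisfy three properties: every vertex lies in some bag; for every edge, both endpoints lie together in some bag; and for every vertex, the bags containing it form a connected subtree. Here vertex 9 appears in no bag, so the decomposition is invalid.

No — vertex 9 appears in no bag.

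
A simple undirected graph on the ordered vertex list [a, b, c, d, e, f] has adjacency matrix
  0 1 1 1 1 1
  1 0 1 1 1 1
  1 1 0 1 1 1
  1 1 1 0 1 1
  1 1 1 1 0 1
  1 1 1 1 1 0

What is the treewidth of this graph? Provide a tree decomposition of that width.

With just one bag of size 6, the width is 6 − 1 = 5, so tw(G) ≤ 5. For the lower bound, the 6 vertices {a, b, c, d, e, f} are pairwise adjacent, and any tree decomposition puts a clique entirely inside one bag — forcing width ≥ 5. The upper and lower bounds meet at 5, so that is the treewidth.

Treewidth 5.
One such decomposition:
Bags: B1 = {a, b, c, d, e, f}
Tree: (single bag)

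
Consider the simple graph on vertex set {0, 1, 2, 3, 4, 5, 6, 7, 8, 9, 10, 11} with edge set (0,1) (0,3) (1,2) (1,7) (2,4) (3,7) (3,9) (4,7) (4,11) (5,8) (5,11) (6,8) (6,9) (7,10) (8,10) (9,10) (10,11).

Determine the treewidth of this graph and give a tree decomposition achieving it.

Each bag holds 4 vertices, so the decomposition has width 3, which upper-bounds the treewidth. For the lower bound: the 4 vertex sets {5,6,8}, {11}, {10}, {3,4,7,9} are disjoint, each induces a connected subgraph, and every pair is joined by at least one edge of G. Contracting each set to a single vertex therefore yields K_{4} as a minor, and since treewidth is minor-monotone, tw(G) ≥ tw(K_{4}) = 3. The upper and lower bounds meet at 3, so that is the treewidth.

Treewidth 3.
One such decomposition:
Bags: B1 = {5, 6, 8, 11}  B2 = {6, 8, 10, 11}  B3 = {6, 9, 10, 11}  B4 = {4, 9, 10, 11}  B5 = {4, 7, 9, 10}  B6 = {3, 4, 7, 9}  B7 = {2, 3, 4, 7}  B8 = {1, 2, 3, 7}  B9 = {0, 1, 2, 3}
Tree: B1–B2, B2–B3, B3–B4, B4–B5, B5–B6, B6–B7, B7–B8, B8–B9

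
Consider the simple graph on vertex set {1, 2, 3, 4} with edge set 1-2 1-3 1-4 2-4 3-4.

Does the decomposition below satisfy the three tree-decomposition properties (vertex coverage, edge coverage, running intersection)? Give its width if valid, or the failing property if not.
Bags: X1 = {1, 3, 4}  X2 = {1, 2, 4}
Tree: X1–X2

Yes; width 2.

Every vertex of G appears in some bag (union = {1, 2, 3, 4}); every edge is covered by a bag; and for each vertex v the set of bags containing v is connected in the bag tree. The decomposition is therefore valid. The largest bag has 3 vertices, so the width is 2.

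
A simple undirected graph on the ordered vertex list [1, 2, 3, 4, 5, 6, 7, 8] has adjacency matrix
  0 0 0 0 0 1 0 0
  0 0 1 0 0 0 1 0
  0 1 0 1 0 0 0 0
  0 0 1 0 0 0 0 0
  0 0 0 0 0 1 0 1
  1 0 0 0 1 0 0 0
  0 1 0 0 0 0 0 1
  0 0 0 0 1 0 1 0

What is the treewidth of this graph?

A width-1 tree decomposition is:
Bags: B1 = {3, 4}  B2 = {2, 3}  B3 = {2, 7}  B4 = {7, 8}  B5 = {5, 8}  B6 = {5, 6}  B7 = {1, 6}
Tree: B1–B2, B2–B3, B3–B4, B4–B5, B5–B6, B6–B7
Every bag has size at most 2, so the width is 2 − 1 = 1 and tw(G) ≤ 1. Since G has at least one edge (e.g. 4–3), it is not an edgeless graph, so tw(G) ≥ 1. Combining the bounds, tw(G) = 1.

1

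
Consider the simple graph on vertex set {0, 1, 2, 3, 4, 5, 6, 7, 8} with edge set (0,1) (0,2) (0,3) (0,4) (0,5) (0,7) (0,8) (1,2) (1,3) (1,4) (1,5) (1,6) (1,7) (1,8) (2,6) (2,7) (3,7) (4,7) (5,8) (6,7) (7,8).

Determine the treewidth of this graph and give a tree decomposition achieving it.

Treewidth 3.
One such decomposition:
Bags: B1 = {1, 2, 6, 7}  B2 = {0, 1, 2, 7}  B3 = {0, 1, 7, 8}  B4 = {0, 1, 5, 8}  B5 = {0, 1, 4, 7}  B6 = {0, 1, 3, 7}
Tree: B1–B2, B2–B3, B3–B4, B2–B5, B3–B6

The largest bag has 4 vertices, giving width 3; this decomposition certifies tw(G) ≤ 3. On the other hand G contains the 4-clique {0, 1, 5, 8}. A clique must lie in a single bag of any decomposition, so no decomposition can have width below 3. Hence tw(G) = 3 exactly.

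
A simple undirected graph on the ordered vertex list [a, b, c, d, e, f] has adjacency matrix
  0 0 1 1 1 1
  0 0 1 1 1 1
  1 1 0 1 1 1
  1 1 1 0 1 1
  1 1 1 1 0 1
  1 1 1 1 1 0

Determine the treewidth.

4

A width-4 tree decomposition is:
Bags: B1 = {a, c, d, e, f}  B2 = {b, c, d, e, f}
Tree: B1–B2
Every bag has size at most 5, so the width is 5 − 1 = 4 and tw(G) ≤ 4. For the lower bound, the 5 vertices {a, c, d, e, f} are pairwise adjacent, and any tree decomposition puts a clique entirely inside one bag — forcing width ≥ 4. The upper and lower bounds meet at 4, so that is the treewidth.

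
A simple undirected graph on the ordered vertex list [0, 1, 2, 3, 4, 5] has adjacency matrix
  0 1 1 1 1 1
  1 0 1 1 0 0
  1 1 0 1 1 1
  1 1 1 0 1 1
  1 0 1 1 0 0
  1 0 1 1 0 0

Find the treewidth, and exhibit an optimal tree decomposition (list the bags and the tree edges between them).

The largest bag has 4 vertices, giving width 3; this decomposition certifies tw(G) ≤ 3. Conversely, {0, 1, 2, 3} is a clique of size 4, and the vertices of any clique must share a bag in every tree decomposition; so some bag has ≥ 4 vertices and tw(G) ≥ 3. The upper and lower bounds meet at 3, so that is the treewidth.

Treewidth 3.
Bags: B1 = {0, 1, 2, 3}  B2 = {0, 2, 3, 5}  B3 = {0, 2, 3, 4}
Tree: B1–B2, B1–B3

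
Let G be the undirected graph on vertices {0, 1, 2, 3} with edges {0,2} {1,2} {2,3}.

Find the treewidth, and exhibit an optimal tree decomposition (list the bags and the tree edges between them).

Treewidth 1.
Bags: B1 = {2, 3}  B2 = {0, 2}  B3 = {1, 2}
Tree: B1–B2, B1–B3

The largest bag has 2 vertices, giving width 1; this decomposition certifies tw(G) ≤ 1. Any graph with an edge has treewidth ≥ 1, and G has the edge 2–3. The upper and lower bounds meet at 1, so that is the treewidth.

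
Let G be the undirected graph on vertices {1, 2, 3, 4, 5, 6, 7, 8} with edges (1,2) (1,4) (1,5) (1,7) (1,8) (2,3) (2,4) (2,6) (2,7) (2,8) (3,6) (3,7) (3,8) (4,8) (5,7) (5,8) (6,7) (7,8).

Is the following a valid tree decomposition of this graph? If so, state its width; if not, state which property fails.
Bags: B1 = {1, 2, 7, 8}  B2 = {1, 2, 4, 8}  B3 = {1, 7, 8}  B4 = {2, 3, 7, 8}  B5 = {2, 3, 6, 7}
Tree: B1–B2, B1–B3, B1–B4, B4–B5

No — vertex 5 appears in no bag.

A tree decomposition must satisfy three properties: every vertex lies in some bag; for every edge, both endpoints lie together in some bag; and for every vertex, the bags containing it form a connected subtree. Here vertex 5 appears in no bag, so the decomposition is invalid.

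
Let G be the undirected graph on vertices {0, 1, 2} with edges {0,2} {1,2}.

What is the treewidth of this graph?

1

A width-1 tree decomposition is:
Bags: B1 = {1, 2}  B2 = {0, 2}
Tree: B1–B2
Each bag holds 2 vertices, so the decomposition has width 1, which upper-bounds the treewidth. G has an edge, so its treewidth is at least 1. Combining the bounds, tw(G) = 1.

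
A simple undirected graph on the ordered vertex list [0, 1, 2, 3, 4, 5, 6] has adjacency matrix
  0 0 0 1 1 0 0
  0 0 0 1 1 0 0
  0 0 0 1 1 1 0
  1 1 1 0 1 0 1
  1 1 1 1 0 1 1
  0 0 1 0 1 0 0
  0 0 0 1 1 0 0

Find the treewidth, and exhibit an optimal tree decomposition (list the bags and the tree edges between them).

Treewidth 2.
One optimal decomposition is:
Bags: B1 = {1, 3, 4}  B2 = {0, 3, 4}  B3 = {2, 3, 4}  B4 = {3, 4, 6}  B5 = {2, 4, 5}
Tree: B1–B2, B2–B3, B3–B4, B3–B5

The largest bag has 3 vertices, giving width 2; this decomposition certifies tw(G) ≤ 2. On the other hand G contains the 3-clique {0, 3, 4}. A clique must lie in a single bag of any decomposition, so no decomposition can have width below 2. The upper and lower bounds meet at 2, so that is the treewidth.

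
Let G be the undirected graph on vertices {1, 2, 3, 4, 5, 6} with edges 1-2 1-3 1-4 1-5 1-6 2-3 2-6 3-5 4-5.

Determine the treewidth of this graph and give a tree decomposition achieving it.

The largest bag has 3 vertices, giving width 2; this decomposition certifies tw(G) ≤ 2. For the lower bound, the 3 vertices {1, 2, 3} are pairwise adjacent, and any tree decomposition puts a clique entirely inside one bag — forcing width ≥ 2. Therefore the treewidth is 2.

Treewidth 2.
Bags: B1 = {1, 4, 5}  B2 = {1, 3, 5}  B3 = {1, 2, 3}  B4 = {1, 2, 6}
Tree: B1–B2, B2–B3, B3–B4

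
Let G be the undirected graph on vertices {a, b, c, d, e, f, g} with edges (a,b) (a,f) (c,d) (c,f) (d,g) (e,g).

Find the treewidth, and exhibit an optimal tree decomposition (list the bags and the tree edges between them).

Treewidth 1.
One optimal decomposition is:
Bags: B1 = {e, g}  B2 = {d, g}  B3 = {c, d}  B4 = {c, f}  B5 = {a, f}  B6 = {a, b}
Tree: B1–B2, B2–B3, B3–B4, B4–B5, B5–B6

The largest bag has 2 vertices, giving width 1; this decomposition certifies tw(G) ≤ 1. G has an edge, so its treewidth is at least 1. Combining the bounds, tw(G) = 1.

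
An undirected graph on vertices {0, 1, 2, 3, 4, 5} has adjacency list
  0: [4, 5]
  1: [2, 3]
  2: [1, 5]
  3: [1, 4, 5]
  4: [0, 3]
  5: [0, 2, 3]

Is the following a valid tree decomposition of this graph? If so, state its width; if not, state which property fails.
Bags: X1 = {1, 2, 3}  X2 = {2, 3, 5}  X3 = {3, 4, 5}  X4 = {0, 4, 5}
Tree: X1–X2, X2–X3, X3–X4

Vertex coverage: the bags together contain {0, 1, 2, 3, 4, 5}, the full vertex set. Edge coverage: each edge of G has both endpoints in at least one bag. Running intersection: for every vertex, the bags containing it form a connected subtree. All three properties hold, so this is a valid tree decomposition of width max|bag| − 1 = 2, and hence tw(G) ≤ 2.

Yes; width 2.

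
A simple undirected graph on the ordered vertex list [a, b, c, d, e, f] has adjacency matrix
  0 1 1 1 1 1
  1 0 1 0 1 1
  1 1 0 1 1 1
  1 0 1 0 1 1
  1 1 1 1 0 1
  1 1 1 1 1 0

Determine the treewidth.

A width-4 tree decomposition is:
Bags: B1 = {a, c, d, e, f}  B2 = {a, b, c, e, f}
Tree: B1–B2
Each bag holds 5 vertices, so the decomposition has width 4, which upper-bounds the treewidth. Conversely, {a, c, d, e, f} is a clique of size 5, and the vertices of any clique must share a bag in every tree decomposition; so some bag has ≥ 5 vertices and tw(G) ≥ 4. Hence tw(G) = 4 exactly.

4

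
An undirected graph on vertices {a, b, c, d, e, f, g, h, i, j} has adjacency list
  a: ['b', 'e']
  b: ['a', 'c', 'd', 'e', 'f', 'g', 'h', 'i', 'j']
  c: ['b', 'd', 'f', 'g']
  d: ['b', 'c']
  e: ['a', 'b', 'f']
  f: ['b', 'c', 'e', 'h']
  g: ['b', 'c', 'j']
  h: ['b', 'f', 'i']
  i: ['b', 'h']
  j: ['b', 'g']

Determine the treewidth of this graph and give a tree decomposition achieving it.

The largest bag has 3 vertices, giving width 2; this decomposition certifies tw(G) ≤ 2. On the other hand G contains the 3-clique {b, c, d}. A clique must lie in a single bag of any decomposition, so no decomposition can have width below 2. Hence tw(G) = 2 exactly.

Treewidth 2.
One such decomposition:
Bags: B1 = {b, e, f}  B2 = {b, c, f}  B3 = {b, f, h}  B4 = {a, b, e}  B5 = {b, c, g}  B6 = {b, h, i}  B7 = {b, c, d}  B8 = {b, g, j}
Tree: B1–B2, B2–B3, B1–B4, B2–B5, B3–B6, B5–B7, B5–B8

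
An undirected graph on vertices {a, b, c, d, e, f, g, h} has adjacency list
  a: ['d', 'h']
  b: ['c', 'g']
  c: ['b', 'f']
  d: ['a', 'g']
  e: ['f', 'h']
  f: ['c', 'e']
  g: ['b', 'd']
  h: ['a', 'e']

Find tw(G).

2

A width-2 tree decomposition is:
Bags: B1 = {b, c, f}  B2 = {b, f, g}  B3 = {d, f, g}  B4 = {a, d, f}  B5 = {a, f, h}  B6 = {e, f, h}
Tree: B1–B2, B2–B3, B3–B4, B4–B5, B5–B6
The largest bag has 3 vertices, giving width 2; this decomposition certifies tw(G) ≤ 2. Since f–c–b–g–d–a–h–e–f is a cycle in G, G is not acyclic. Forests are exactly the graphs of treewidth ≤ 1, so tw(G) ≥ 2. The upper and lower bounds meet at 2, so that is the treewidth.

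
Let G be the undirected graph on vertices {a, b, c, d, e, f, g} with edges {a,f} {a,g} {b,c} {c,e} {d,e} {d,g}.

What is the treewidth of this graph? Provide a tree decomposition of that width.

Treewidth 1.
Bags: B1 = {a, f}  B2 = {a, g}  B3 = {d, g}  B4 = {d, e}  B5 = {c, e}  B6 = {b, c}
Tree: B1–B2, B2–B3, B3–B4, B4–B5, B5–B6

Every bag has size at most 2, so the width is 2 − 1 = 1 and tw(G) ≤ 1. Any graph with an edge has treewidth ≥ 1, and G has the edge f–a. The upper and lower bounds meet at 1, so that is the treewidth.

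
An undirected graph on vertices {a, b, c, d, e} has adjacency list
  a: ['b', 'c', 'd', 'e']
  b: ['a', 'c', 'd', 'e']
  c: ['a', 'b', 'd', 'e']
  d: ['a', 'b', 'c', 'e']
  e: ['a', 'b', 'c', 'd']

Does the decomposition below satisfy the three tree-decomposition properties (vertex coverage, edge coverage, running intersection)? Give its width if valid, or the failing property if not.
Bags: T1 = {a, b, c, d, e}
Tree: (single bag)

Every vertex of G appears in some bag (union = {a, b, c, d, e}); every edge is covered by a bag; and for each vertex v the set of bags containing v is connected in the bag tree. The decomposition is therefore valid. The largest bag has 5 vertices, so the width is 4.

Yes; width 4.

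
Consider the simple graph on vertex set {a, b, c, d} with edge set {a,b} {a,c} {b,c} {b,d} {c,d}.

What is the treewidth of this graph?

2

A width-2 tree decomposition is:
Bags: B1 = {b, c, d}  B2 = {a, b, c}
Tree: B1–B2
Each bag holds 3 vertices, so the decomposition has width 2, which upper-bounds the treewidth. Conversely, {b, c, d} is a clique of size 3, and the vertices of any clique must share a bag in every tree decomposition; so some bag has ≥ 3 vertices and tw(G) ≥ 2. Hence tw(G) = 2 exactly.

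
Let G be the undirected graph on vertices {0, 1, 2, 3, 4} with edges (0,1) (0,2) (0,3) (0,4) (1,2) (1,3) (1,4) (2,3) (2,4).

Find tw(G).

A width-3 tree decomposition is:
Bags: B1 = {0, 1, 2, 3}  B2 = {0, 1, 2, 4}
Tree: B1–B2
The largest bag has 4 vertices, giving width 3; this decomposition certifies tw(G) ≤ 3. Conversely, {0, 1, 2, 3} is a clique of size 4, and the vertices of any clique must share a bag in every tree decomposition; so some bag has ≥ 4 vertices and tw(G) ≥ 3. The upper and lower bounds meet at 3, so that is the treewidth.

3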